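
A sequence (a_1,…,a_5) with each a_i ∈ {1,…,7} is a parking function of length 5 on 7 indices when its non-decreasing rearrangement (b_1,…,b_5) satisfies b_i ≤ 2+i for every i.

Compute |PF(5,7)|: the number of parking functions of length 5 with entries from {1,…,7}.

12288

|PF| = (7+1−5)·(7+1)^{5−1} = 3×4096 = 12288
Check (6,1,5,3,1) → sorted (1,1,3,5,6): b_i ≤ 2+i ∀i, a PF.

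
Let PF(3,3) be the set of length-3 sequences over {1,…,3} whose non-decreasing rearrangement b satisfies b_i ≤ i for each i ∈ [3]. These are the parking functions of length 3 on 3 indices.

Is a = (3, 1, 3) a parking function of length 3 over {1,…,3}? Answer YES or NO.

Rearranged: b = (1, 3, 3).
  b_1=1 ≤ 1
  b_2=3 > 2
  fails at i=2 ⇒ NO

NO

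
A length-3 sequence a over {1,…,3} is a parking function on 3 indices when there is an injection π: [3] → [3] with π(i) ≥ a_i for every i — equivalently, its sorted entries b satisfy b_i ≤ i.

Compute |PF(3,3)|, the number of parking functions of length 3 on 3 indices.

|PF| = (3+1−3)·(3+1)^{3−1} = 1×16 = 16 (Konheim–Weiss)
Example (1,1,2) → sorted (1,1,2): b_i ≤ i ∀i, a PF.

16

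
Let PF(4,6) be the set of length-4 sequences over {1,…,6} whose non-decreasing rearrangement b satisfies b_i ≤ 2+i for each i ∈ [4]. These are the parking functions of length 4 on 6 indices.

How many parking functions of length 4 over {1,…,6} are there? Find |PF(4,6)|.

1029

Count = (7−4)·7^(4−1) = 3 · 343 = 1029 [KW]
E.g. (5,2,4,2) → sorted (2,2,4,5): b_i ≤ 2+i ∀i, a PF.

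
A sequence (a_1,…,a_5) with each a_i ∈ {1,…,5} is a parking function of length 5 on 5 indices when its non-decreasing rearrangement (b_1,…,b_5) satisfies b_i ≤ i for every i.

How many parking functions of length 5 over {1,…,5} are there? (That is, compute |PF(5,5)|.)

1296

|PF| = (5+1−5)·(5+1)^{5−1} = 1 · 1296 = 1296
Example (3,3,5,1,2) → sorted (1,2,3,3,5): b_i ≤ i ∀i, a PF.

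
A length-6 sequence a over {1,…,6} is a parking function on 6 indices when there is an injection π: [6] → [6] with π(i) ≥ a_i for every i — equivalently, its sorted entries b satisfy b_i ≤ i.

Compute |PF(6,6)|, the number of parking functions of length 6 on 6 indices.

#PF = (6+1−6)·(6+1)^{6−1} = 1 · 16807 = 16807 (Pollak)
Example (4,2,1,4,1,1) → sorted (1,1,1,2,4,4): b_i ≤ i ∀i, a PF.

16807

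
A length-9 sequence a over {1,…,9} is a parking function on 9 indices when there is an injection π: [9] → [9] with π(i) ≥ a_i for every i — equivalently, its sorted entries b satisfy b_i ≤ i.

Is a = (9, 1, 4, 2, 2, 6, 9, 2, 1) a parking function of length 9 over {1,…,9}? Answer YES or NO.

NO

Sorted: b = (1, 1, 2, 2, 2, 4, 6, 9, 9).
  b_1=1 ≤ 1
  b_2=1 ≤ 2
  b_3=2 ≤ 3
  b_4=2 ≤ 4
  b_5=2 ≤ 5
  b_6=4 ≤ 6
  b_7=6 ≤ 7
  b_8=9 > 8
  fails at i=8 ⇒ NO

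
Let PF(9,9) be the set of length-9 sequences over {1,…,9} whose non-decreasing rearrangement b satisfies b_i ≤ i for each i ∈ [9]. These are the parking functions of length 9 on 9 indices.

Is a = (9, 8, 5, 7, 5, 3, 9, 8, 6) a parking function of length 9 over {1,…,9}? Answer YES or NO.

Order a: b = (3, 5, 5, 6, 7, 8, 8, 9, 9).
  b_1=3 > 1
  fails at i=1 ⇒ NO

NO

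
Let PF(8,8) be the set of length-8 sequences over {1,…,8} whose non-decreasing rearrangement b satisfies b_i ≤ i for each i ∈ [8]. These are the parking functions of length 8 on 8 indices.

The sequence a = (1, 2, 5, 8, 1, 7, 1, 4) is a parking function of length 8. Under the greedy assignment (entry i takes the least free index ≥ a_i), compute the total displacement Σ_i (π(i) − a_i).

7

Σπ = 8·9/2 = 36 (π permutes [8]); Σa = 1+2+5+8+1+7+1+4 = 29; disp = 36−29 = 7.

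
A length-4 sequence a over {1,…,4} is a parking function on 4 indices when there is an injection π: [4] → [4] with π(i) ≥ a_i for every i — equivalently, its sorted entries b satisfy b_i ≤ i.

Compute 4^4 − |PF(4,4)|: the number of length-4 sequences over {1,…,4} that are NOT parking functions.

|PF| = 1·5^3 = 1 · 125 = 125
Example (2,2,3,3) → sorted (2,2,3,3): b_1=2>1, not a PF.
4^4 − 125 = 256 − 125 = 131

131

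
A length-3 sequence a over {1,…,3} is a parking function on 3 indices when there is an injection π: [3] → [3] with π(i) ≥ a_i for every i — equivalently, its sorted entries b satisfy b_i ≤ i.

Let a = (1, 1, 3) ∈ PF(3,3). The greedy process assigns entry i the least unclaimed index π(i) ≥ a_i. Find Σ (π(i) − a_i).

1

Σπ = 3·4/2 = 6 (π permutes [3]); Σa = 1+1+3 = 5; disp = 6−5 = 1.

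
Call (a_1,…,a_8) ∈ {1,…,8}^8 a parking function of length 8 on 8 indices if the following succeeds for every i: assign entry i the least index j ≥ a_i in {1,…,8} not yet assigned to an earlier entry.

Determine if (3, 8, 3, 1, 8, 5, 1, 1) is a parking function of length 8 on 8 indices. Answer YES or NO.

Order a: b = (1, 1, 1, 3, 3, 5, 8, 8).
  b_1=1 ≤ 1
  b_2=1 ≤ 2
  b_3=1 ≤ 3
  b_4=3 ≤ 4
  b_5=3 ≤ 5
  b_6=5 ≤ 6
  b_7=8 > 7
  fails at i=7 ⇒ NO

NO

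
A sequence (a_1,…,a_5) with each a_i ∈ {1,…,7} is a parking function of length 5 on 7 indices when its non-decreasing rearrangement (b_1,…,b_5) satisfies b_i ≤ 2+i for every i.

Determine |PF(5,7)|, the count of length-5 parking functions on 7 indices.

|PF(5,7)| = (8−5)·8^(5−1) = 3·4096 = 12288
Example (2,5,4,3,7) → sorted (2,3,4,5,7): b_i ≤ 2+i ∀i, a PF.

12288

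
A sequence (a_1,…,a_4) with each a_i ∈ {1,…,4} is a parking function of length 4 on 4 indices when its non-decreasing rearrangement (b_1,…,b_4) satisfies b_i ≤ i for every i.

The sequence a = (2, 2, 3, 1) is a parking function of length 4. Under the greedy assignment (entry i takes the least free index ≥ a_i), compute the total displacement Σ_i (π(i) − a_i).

Σπ = 10 ({1..4} each once); Σa = 2+2+3+1 = 8; disp = 10−8 = 2.

2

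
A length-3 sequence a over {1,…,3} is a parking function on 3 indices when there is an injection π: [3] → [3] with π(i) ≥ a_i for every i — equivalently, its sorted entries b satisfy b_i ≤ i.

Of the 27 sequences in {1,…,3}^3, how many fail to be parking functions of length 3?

Count = (4−3)·4^(3−1) = 1 · 16 = 16 (Konheim–Weiss)
One tuple (3,3,3) → sorted (3,3,3): b_1=3>1, not a PF.
3^3 − 16 = 27 − 16 = 11

11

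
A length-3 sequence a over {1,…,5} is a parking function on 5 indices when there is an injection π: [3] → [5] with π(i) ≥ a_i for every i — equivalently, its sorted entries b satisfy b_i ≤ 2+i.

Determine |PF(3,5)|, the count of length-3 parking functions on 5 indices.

|PF(3,5)| = (5−3+1)·(5+1)^(3−1) = 3·36 = 108 [KW]
Example (4,5,1) → sorted (1,4,5): b_i ≤ 2+i ∀i, a PF.

108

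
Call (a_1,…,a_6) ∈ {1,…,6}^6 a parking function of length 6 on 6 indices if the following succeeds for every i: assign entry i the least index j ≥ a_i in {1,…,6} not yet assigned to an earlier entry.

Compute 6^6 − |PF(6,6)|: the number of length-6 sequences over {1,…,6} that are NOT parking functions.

|PF| = (6−6+1)·(6+1)^(6−1) = 1·16807 = 16807 (Pollak)
One tuple (3,5,2,3,3,6) → sorted (2,3,3,3,5,6): b_1=2>1, not a PF.
Total 46656; non-PF = 46656−16807 = 29849

29849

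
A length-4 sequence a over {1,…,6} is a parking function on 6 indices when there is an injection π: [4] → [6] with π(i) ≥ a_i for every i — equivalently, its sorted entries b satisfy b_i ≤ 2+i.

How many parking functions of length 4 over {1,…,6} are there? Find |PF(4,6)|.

1029

Count = 3·7^3 = 3·343 = 1029 (Pollak)
Check (1,2,1,2) → sorted (1,1,2,2): b_i ≤ 2+i ∀i, a PF.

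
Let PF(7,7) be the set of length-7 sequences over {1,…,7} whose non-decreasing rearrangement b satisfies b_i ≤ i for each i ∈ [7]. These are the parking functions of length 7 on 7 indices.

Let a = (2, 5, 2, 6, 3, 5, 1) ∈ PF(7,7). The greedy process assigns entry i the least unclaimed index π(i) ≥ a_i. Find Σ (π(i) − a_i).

Σπ(i) = 1+…+7 = 28; Σa = 2+5+2+6+3+5+1 = 24; disp = 28−24 = 4.

4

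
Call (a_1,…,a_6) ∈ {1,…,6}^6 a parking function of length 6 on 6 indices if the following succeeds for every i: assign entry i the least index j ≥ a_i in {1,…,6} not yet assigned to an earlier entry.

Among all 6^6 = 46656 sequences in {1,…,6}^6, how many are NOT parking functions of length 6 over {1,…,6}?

29849

#PF = (7−6)·7^(6−1) = 1·16807 = 16807 [KW]
Check (3,6,4,5,3,3) → sorted (3,3,3,4,5,6): b_1=3>1, not a PF.
6^6 − 16807 = 46656 − 16807 = 29849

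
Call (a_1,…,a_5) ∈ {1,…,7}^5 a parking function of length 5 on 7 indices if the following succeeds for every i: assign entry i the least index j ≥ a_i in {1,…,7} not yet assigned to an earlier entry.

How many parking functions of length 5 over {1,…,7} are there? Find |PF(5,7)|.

Count = (7+1−5)·(7+1)^{5−1} = 3·4096 = 12288
Check (4,3,1,2,3) → sorted (1,2,3,3,4): b_i ≤ 2+i ∀i, a PF.

12288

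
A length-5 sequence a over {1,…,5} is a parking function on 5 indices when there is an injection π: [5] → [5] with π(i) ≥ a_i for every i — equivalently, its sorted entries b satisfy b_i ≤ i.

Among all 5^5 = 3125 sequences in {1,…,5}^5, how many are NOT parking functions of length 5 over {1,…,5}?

#PF = 1·6^4 = 1×1296 = 1296
E.g. (2,4,4,4,3) → sorted (2,3,4,4,4): b_1=2>1, not a PF.
5^5 − 1296 = 3125 − 1296 = 1829

1829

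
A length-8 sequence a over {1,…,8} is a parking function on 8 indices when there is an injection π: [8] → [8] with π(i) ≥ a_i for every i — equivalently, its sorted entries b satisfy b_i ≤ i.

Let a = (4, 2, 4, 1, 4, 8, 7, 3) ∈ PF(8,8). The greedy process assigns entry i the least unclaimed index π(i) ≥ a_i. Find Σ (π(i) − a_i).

3

Σπ = 36 ({1..8} each once); Σa = 4+2+4+1+4+8+7+3 = 33; disp = 36−33 = 3.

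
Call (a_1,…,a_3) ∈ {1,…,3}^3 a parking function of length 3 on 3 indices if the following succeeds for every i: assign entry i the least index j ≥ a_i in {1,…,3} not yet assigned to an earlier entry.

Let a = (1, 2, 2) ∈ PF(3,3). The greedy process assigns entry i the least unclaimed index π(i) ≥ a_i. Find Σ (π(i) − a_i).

Σπ(i) = 1+…+3 = 6; Σa = 1+2+2 = 5; disp = 6−5 = 1.

1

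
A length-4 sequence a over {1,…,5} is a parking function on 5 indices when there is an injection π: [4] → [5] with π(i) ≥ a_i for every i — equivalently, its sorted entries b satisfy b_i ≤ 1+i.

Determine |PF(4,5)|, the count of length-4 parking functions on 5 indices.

432

|PF(4,5)| = (6−4)·6^(4−1) = 2×216 = 432 (Pollak)
One tuple (4,1,1,3) → sorted (1,1,3,4): b_i ≤ 1+i ∀i, a PF.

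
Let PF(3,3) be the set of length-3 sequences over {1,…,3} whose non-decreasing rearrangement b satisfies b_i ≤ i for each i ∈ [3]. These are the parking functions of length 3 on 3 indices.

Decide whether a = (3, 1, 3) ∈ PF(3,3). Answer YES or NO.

Sorted: b = (1, 3, 3).
  b_1=1 ≤ 1
  b_2=3 > 2
  fails at i=2 ⇒ NO

NO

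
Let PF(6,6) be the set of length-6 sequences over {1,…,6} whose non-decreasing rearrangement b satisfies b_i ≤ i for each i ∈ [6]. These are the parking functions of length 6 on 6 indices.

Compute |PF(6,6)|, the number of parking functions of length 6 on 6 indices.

Count = (6+1−6)·(6+1)^{6−1} = 1·16807 = 16807 (Pollak)
E.g. (1,2,4,1,1,2) → sorted (1,1,1,2,2,4): b_i ≤ i ∀i, a PF.

16807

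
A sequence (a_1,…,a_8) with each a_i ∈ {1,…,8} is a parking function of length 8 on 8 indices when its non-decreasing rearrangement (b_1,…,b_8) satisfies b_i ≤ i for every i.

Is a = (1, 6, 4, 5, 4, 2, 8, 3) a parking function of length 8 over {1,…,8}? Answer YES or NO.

Order a: b = (1, 2, 3, 4, 4, 5, 6, 8).
  b_1=1 ≤ 1
  b_2=2 ≤ 2
  b_3=3 ≤ 3
  b_4=4 ≤ 4
  b_5=4 ≤ 5
  b_6=5 ≤ 6
  b_7=6 ≤ 7
  b_8=8 ≤ 8
All bounds hold ⇒ YES

YES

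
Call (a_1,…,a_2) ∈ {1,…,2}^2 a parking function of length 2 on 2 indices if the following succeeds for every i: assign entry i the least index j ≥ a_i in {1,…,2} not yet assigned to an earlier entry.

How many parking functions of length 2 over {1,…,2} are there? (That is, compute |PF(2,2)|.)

3

#PF = (3−2)·3^(2−1) = 1·3 = 3 (Konheim–Weiss)
Check (2,1) → sorted (1,2): b_i ≤ i ∀i, a PF.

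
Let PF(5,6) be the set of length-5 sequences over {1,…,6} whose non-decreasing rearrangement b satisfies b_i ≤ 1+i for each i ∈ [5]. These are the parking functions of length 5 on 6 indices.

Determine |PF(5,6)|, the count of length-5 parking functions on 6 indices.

4802

|PF(5,6)| = 2·7^4 = 2·2401 = 4802
Check (2,5,3,4,3) → sorted (2,3,3,4,5): b_i ≤ 1+i ∀i, a PF.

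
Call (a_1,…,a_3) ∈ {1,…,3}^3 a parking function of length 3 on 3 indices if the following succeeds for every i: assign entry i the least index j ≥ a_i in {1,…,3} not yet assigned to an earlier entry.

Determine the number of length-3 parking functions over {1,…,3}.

Count = 1·4^2 = 1 · 16 = 16 [KW]
One tuple (1,2,3) → sorted (1,2,3): b_i ≤ i ∀i, a PF.

16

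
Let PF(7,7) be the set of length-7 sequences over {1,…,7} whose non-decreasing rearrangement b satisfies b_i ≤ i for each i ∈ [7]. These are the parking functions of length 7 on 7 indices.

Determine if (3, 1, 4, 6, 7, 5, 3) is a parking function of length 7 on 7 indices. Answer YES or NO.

NO

Order a: b = (1, 3, 3, 4, 5, 6, 7).
  b_1=1 ≤ 1
  b_2=3 > 2
  fails at i=2 ⇒ NO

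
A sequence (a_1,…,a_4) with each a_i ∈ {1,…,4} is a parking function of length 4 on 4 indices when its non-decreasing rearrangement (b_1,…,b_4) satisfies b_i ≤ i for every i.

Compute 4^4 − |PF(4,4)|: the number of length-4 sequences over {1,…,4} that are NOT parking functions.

|PF| = 1·5^3 = 1·125 = 125 [KW]
One tuple (2,4,3,4) → sorted (2,3,4,4): b_1=2>1, not a PF.
Total 256; non-PF = 256−125 = 131

131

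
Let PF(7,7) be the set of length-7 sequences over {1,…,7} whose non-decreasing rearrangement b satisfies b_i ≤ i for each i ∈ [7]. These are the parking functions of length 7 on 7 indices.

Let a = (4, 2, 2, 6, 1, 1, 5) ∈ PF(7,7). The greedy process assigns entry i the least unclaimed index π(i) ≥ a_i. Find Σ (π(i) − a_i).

Σπ = 28 ({1..7} each once); Σa = 4+2+2+6+1+1+5 = 21; disp = 28−21 = 7.

7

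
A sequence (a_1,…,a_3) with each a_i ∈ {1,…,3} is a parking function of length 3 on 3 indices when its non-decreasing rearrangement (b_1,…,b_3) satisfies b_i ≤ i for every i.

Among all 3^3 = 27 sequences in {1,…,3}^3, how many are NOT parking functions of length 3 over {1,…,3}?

|PF(3,3)| = 1·4^2 = 1×16 = 16 (Konheim–Weiss)
E.g. (2,3,3) → sorted (2,3,3): b_1=2>1, not a PF.
Total 27; non-PF = 27−16 = 11

11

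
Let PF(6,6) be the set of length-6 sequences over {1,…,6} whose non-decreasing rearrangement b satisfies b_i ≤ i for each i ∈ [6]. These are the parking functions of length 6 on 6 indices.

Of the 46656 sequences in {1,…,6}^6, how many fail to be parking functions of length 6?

29849

|PF(6,6)| = (6−6+1)·(6+1)^(6−1) = 1·16807 = 16807 (Pollak)
Example (6,6,2,6,2,3) → sorted (2,2,3,6,6,6): b_1=2>1, not a PF.
6^6 − 16807 = 46656 − 16807 = 29849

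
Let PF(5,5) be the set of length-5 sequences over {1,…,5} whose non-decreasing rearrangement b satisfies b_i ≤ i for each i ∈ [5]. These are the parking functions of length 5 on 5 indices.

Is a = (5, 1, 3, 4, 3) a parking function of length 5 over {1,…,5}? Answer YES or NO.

NO

Rearranged: b = (1, 3, 3, 4, 5).
  b_1=1 ≤ 1
  b_2=3 > 2
  fails at i=2 ⇒ NO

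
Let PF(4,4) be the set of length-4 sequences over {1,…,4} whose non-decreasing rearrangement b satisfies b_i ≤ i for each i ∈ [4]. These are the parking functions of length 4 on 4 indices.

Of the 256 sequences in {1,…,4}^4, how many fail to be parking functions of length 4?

131

|PF(4,4)| = 1·5^3 = 1 · 125 = 125
Check (3,3,3,3) → sorted (3,3,3,3): b_1=3>1, not a PF.
Total 256; non-PF = 256−125 = 131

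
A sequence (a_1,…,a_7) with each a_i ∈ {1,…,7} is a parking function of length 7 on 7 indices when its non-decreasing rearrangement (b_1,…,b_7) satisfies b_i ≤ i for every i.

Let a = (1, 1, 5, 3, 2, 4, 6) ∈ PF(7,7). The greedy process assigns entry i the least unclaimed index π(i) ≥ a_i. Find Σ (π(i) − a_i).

Σπ = 7·8/2 = 28 (π permutes [7]); Σa = 1+1+5+3+2+4+6 = 22; disp = 28−22 = 6.

6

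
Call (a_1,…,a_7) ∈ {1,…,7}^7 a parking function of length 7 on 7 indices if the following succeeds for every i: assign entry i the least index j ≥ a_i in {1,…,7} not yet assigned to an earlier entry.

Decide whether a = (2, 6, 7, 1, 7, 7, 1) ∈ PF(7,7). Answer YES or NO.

Rearranged: b = (1, 1, 2, 6, 7, 7, 7).
  b_1=1 ≤ 1
  b_2=1 ≤ 2
  b_3=2 ≤ 3
  b_4=6 > 4
  fails at i=4 ⇒ NO

NO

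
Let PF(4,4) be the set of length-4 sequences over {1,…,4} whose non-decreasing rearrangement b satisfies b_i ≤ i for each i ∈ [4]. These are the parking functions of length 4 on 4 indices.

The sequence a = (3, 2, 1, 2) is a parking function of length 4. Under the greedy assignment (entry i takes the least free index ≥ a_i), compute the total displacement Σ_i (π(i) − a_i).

2

Σπ(i) = 1+…+4 = 10; Σa = 3+2+1+2 = 8; disp = 10−8 = 2.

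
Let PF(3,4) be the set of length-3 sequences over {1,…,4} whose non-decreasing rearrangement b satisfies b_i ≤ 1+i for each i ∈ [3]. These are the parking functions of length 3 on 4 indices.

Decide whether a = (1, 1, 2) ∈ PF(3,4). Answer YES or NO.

YES

Rearranged: b = (1, 1, 2).
  b_1=1 ≤ 2
  b_2=1 ≤ 3
  b_3=2 ≤ 4
All bounds hold ⇒ YES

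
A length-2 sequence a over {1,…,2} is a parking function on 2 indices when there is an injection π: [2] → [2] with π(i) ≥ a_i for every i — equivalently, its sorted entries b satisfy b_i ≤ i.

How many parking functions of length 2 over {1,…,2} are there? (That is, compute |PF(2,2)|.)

|PF(2,2)| = (2+1−2)·(2+1)^{2−1} = 1 · 3 = 3 [KW]
Check (1,2) → sorted (1,2): b_i ≤ i ∀i, a PF.

3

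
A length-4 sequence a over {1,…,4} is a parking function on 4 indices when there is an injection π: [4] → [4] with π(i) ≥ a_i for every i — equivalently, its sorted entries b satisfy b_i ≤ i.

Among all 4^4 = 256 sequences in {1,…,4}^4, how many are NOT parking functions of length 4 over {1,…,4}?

131

|PF| = 1·5^3 = 1 · 125 = 125 (Pollak)
Check (4,4,1,4) → sorted (1,4,4,4): b_2=4>2, not a PF.
So 256 − 125 = 131 fail.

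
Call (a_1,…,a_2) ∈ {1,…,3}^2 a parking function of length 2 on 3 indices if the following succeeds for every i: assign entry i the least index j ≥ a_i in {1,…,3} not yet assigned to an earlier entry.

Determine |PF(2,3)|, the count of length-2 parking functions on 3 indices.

8

Count = (4−2)·4^(2−1) = 2×4 = 8 [KW]
Check (2,3) → sorted (2,3): b_i ≤ 1+i ∀i, a PF.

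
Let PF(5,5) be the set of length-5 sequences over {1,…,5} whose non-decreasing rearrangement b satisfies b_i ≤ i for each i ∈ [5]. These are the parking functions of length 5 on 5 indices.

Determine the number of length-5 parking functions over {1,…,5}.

1296

#PF = (5+1−5)·(5+1)^{5−1} = 1×1296 = 1296 [KW]
E.g. (2,4,2,2,1) → sorted (1,2,2,2,4): b_i ≤ i ∀i, a PF.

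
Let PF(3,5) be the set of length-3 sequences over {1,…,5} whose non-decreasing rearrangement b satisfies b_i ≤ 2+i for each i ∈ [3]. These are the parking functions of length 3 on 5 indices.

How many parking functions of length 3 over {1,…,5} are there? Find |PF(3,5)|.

108

|PF(3,5)| = (6−3)·6^(3−1) = 3·36 = 108 (Konheim–Weiss)
One tuple (1,1,3) → sorted (1,1,3): b_i ≤ 2+i ∀i, a PF.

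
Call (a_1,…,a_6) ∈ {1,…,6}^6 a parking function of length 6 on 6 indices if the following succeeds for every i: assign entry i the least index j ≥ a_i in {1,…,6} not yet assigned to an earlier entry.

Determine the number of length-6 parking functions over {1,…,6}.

16807

|PF(6,6)| = (6−6+1)·(6+1)^(6−1) = 1·16807 = 16807 (Konheim–Weiss)
Example (3,4,1,6,4,2) → sorted (1,2,3,4,4,6): b_i ≤ i ∀i, a PF.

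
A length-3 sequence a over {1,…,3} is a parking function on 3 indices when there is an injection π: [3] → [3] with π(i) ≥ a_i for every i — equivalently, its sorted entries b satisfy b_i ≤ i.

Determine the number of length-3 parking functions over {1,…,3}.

Count = (3−3+1)·(3+1)^(3−1) = 1·16 = 16 [KW]
Check (2,1,1) → sorted (1,1,2): b_i ≤ i ∀i, a PF.

16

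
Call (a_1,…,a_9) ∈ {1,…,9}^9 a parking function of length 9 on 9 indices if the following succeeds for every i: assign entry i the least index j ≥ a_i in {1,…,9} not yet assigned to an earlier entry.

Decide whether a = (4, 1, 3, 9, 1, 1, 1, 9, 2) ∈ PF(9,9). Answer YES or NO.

Order a: b = (1, 1, 1, 1, 2, 3, 4, 9, 9).
  b_1=1 ≤ 1
  b_2=1 ≤ 2
  b_3=1 ≤ 3
  b_4=1 ≤ 4
  b_5=2 ≤ 5
  b_6=3 ≤ 6
  b_7=4 ≤ 7
  b_8=9 > 8
  fails at i=8 ⇒ NO

NO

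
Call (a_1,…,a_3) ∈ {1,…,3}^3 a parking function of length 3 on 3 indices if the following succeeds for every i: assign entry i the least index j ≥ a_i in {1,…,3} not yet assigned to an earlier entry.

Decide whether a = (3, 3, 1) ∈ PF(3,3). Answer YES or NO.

Sorted: b = (1, 3, 3).
  b_1=1 ≤ 1
  b_2=3 > 2
  fails at i=2 ⇒ NO

NO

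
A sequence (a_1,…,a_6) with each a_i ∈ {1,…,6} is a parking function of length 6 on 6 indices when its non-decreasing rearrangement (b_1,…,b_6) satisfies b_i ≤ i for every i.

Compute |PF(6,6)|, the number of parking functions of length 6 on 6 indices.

|PF(6,6)| = (6−6+1)·(6+1)^(6−1) = 1·16807 = 16807 (Konheim–Weiss)
Check (5,4,1,6,1,1) → sorted (1,1,1,4,5,6): b_i ≤ i ∀i, a PF.

16807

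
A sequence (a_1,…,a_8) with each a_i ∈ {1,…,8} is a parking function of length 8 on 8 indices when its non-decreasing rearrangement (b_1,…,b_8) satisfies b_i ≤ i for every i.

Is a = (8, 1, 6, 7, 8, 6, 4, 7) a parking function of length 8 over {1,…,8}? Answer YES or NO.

NO

Order a: b = (1, 4, 6, 6, 7, 7, 8, 8).
  b_1=1 ≤ 1
  b_2=4 > 2
  fails at i=2 ⇒ NO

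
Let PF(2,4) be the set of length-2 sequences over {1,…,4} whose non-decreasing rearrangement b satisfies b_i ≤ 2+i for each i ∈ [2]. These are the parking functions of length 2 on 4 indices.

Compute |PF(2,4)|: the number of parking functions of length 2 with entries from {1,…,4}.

15

#PF = 3·5^1 = 3×5 = 15 (Pollak)
E.g. (1,3) → sorted (1,3): b_i ≤ 2+i ∀i, a PF.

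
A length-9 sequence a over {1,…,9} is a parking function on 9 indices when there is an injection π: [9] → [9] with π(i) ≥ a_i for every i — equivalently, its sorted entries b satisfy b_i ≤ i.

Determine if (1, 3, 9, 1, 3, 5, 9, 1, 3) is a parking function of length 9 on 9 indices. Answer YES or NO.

Rearranged: b = (1, 1, 1, 3, 3, 3, 5, 9, 9).
  b_1=1 ≤ 1
  b_2=1 ≤ 2
  b_3=1 ≤ 3
  b_4=3 ≤ 4
  b_5=3 ≤ 5
  b_6=3 ≤ 6
  b_7=5 ≤ 7
  b_8=9 > 8
  fails at i=8 ⇒ NO

NO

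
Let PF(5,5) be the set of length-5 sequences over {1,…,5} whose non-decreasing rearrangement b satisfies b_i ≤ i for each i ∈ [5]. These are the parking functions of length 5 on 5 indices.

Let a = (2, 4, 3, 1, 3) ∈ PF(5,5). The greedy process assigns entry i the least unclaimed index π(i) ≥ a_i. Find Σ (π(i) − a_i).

Σπ = 15 ({1..5} each once); Σa = 2+4+3+1+3 = 13; disp = 15−13 = 2.

2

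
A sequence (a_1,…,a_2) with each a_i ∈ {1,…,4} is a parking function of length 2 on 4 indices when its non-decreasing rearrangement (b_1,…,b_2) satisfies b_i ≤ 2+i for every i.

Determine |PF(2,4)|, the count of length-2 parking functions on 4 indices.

15

Count = (4−2+1)·(4+1)^(2−1) = 3·5 = 15 (Pollak)
Check (1,2) → sorted (1,2): b_i ≤ 2+i ∀i, a PF.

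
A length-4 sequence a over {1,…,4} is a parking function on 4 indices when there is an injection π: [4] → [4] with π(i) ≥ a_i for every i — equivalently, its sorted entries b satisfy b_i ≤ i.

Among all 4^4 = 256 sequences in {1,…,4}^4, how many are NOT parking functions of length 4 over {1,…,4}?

131

Count = (4+1−4)·(4+1)^{4−1} = 1 · 125 = 125
One tuple (3,3,2,4) → sorted (2,3,3,4): b_1=2>1, not a PF.
4^4 − 125 = 256 − 125 = 131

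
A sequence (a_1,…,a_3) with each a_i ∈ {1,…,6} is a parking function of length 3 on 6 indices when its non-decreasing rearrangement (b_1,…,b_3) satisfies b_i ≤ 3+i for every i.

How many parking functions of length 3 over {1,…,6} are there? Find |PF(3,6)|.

|PF| = (6+1−3)·(6+1)^{3−1} = 4×49 = 196 (Pollak)
Check (3,5,6) → sorted (3,5,6): b_i ≤ 3+i ∀i, a PF.

196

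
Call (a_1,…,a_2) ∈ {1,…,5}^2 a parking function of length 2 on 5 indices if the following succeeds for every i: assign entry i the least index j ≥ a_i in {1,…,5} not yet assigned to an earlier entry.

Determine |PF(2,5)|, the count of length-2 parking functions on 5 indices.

#PF = (5+1−2)·(5+1)^{2−1} = 4 · 6 = 24 (Konheim–Weiss)
Check (2,3) → sorted (2,3): b_i ≤ 3+i ∀i, a PF.

24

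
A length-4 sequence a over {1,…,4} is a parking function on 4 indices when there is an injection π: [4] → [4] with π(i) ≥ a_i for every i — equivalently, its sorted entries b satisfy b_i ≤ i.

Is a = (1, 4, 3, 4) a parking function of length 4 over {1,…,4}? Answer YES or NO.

Sorted: b = (1, 3, 4, 4).
  b_1=1 ≤ 1
  b_2=3 > 2
  fails at i=2 ⇒ NO

NO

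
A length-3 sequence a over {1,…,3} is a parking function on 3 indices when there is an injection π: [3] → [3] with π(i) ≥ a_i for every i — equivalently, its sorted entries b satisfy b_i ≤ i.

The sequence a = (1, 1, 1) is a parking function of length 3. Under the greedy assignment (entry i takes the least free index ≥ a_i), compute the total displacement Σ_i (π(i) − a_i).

Σπ = 6 ({1..3} each once); Σa = 1+1+1 = 3; disp = 6−3 = 3.

3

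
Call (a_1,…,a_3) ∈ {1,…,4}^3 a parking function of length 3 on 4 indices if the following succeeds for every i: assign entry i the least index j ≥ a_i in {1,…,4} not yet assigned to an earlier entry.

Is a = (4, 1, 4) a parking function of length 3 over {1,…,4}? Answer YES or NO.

Sorted: b = (1, 4, 4).
  b_1=1 ≤ 2
  b_2=4 > 3
  fails at i=2 ⇒ NO

NO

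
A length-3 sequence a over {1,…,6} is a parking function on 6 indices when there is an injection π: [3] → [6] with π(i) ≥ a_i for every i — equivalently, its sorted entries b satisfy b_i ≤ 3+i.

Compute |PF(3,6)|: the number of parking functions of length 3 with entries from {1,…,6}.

196

#PF = (6+1−3)·(6+1)^{3−1} = 4·49 = 196 (Konheim–Weiss)
E.g. (3,6,2) → sorted (2,3,6): b_i ≤ 3+i ∀i, a PF.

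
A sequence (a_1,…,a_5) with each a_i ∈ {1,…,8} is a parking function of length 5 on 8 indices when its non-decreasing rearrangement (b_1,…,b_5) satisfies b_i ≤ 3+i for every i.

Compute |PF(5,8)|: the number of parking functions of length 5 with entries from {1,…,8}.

#PF = (9−5)·9^(5−1) = 4 · 6561 = 26244 [KW]
E.g. (8,3,2,1,5) → sorted (1,2,3,5,8): b_i ≤ 3+i ∀i, a PF.

26244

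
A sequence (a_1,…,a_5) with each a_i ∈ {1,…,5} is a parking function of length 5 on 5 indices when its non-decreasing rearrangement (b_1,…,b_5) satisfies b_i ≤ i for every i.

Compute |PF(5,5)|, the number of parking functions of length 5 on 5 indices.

1296

#PF = (5+1−5)·(5+1)^{5−1} = 1×1296 = 1296
One tuple (4,3,1,3,1) → sorted (1,1,3,3,4): b_i ≤ i ∀i, a PF.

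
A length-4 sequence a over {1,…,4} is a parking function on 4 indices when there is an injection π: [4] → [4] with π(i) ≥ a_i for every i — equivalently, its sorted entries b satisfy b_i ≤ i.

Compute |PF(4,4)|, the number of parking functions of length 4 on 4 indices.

|PF| = (5−4)·5^(4−1) = 1×125 = 125 (Pollak)
One tuple (4,1,3,2) → sorted (1,2,3,4): b_i ≤ i ∀i, a PF.

125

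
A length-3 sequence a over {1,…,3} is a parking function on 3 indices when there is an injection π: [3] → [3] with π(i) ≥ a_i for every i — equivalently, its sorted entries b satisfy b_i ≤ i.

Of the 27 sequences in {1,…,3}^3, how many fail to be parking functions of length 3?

11

#PF = (4−3)·4^(3−1) = 1×16 = 16 (Konheim–Weiss)
Example (3,3,3) → sorted (3,3,3): b_1=3>1, not a PF.
3^3 − 16 = 27 − 16 = 11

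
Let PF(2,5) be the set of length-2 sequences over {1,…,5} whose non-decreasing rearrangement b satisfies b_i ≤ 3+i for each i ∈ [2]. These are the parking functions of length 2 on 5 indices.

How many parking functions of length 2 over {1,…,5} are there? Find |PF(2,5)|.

|PF| = (6−2)·6^(2−1) = 4 · 6 = 24 (Pollak)
One tuple (1,1) → sorted (1,1): b_i ≤ 3+i ∀i, a PF.

24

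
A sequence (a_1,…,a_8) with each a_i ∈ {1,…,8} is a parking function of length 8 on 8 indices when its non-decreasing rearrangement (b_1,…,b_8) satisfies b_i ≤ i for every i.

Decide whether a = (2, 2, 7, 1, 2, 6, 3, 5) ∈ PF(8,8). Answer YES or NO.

Order a: b = (1, 2, 2, 2, 3, 5, 6, 7).
  b_1=1 ≤ 1
  b_2=2 ≤ 2
  b_3=2 ≤ 3
  b_4=2 ≤ 4
  b_5=3 ≤ 5
  b_6=5 ≤ 6
  b_7=6 ≤ 7
  b_8=7 ≤ 8
All bounds hold ⇒ YES

YES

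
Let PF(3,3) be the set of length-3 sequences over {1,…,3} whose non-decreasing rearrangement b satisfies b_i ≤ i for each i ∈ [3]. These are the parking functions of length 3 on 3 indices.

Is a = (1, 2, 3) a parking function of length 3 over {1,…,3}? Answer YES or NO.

YES

Sorted: b = (1, 2, 3).
  b_1=1 ≤ 1
  b_2=2 ≤ 2
  b_3=3 ≤ 3
All bounds hold ⇒ YES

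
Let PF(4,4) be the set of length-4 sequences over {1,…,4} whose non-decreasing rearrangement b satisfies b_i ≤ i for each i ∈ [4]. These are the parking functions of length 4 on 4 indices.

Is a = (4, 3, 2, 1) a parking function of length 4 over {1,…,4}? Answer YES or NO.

YES

Order a: b = (1, 2, 3, 4).
  b_1=1 ≤ 1
  b_2=2 ≤ 2
  b_3=3 ≤ 3
  b_4=4 ≤ 4
All bounds hold ⇒ YES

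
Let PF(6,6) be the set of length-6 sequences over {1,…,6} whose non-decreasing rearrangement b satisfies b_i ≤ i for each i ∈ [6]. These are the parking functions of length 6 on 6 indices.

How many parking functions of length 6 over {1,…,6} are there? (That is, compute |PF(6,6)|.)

16807

|PF| = (7−6)·7^(6−1) = 1×16807 = 16807
E.g. (3,2,6,4,3,1) → sorted (1,2,3,3,4,6): b_i ≤ i ∀i, a PF.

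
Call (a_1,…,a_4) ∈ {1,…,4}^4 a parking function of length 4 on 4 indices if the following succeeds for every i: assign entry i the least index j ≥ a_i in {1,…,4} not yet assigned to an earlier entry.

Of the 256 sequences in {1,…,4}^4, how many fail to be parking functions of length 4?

131

|PF(4,4)| = (4+1−4)·(4+1)^{4−1} = 1×125 = 125 [KW]
Check (2,3,2,2) → sorted (2,2,2,3): b_1=2>1, not a PF.
Total 256; non-PF = 256−125 = 131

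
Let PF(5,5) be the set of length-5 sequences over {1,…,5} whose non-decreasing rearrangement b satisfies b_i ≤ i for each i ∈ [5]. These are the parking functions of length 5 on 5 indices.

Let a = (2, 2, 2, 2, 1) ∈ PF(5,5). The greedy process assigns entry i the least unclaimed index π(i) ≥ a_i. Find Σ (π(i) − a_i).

Σπ = 15 ({1..5} each once); Σa = 2+2+2+2+1 = 9; disp = 15−9 = 6.

6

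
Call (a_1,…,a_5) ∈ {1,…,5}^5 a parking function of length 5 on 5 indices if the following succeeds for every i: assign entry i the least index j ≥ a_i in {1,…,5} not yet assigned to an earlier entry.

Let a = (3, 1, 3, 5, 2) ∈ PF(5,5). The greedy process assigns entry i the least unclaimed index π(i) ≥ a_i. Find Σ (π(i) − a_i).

1

Σπ = 15 ({1..5} each once); Σa = 3+1+3+5+2 = 14; disp = 15−14 = 1.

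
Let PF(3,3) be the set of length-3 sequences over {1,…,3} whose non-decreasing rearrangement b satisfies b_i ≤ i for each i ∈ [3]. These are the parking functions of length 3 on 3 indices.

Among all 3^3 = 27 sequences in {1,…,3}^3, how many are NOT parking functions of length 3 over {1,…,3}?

11

#PF = (3+1−3)·(3+1)^{3−1} = 1·16 = 16 (Konheim–Weiss)
Example (3,3,1) → sorted (1,3,3): b_2=3>2, not a PF.
Total 27; non-PF = 27−16 = 11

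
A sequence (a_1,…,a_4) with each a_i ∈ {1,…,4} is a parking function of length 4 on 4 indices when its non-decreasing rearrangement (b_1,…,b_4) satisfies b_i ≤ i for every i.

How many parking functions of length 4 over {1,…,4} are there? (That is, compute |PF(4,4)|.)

125

#PF = 1·5^3 = 1·125 = 125 (Konheim–Weiss)
Check (3,1,2,4) → sorted (1,2,3,4): b_i ≤ i ∀i, a PF.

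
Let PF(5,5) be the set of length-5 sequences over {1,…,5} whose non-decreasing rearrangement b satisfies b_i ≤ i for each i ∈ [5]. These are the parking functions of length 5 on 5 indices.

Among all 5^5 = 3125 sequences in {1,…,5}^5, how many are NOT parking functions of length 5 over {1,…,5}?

|PF(5,5)| = (6−5)·6^(5−1) = 1·1296 = 1296 [KW]
E.g. (4,5,2,4,5) → sorted (2,4,4,5,5): b_1=2>1, not a PF.
5^5 − 1296 = 3125 − 1296 = 1829

1829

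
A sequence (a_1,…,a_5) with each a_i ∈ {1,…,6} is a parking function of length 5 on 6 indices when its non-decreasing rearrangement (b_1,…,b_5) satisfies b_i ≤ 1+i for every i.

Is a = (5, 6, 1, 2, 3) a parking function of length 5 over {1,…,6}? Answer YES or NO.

Order a: b = (1, 2, 3, 5, 6).
  b_1=1 ≤ 2
  b_2=2 ≤ 3
  b_3=3 ≤ 4
  b_4=5 ≤ 5
  b_5=6 ≤ 6
All bounds hold ⇒ YES

YES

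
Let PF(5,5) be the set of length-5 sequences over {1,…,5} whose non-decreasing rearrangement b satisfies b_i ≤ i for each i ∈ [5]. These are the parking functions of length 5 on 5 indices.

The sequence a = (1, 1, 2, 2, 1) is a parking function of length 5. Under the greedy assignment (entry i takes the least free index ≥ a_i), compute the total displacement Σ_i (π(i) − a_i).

8

Σπ = 5·6/2 = 15 (π permutes [5]); Σa = 1+1+2+2+1 = 7; disp = 15−7 = 8.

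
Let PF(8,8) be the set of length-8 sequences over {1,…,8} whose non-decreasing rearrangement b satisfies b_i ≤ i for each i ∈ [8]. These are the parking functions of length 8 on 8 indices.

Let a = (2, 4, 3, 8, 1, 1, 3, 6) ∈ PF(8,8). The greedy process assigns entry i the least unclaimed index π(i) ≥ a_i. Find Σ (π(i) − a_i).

Σπ(i) = 1+…+8 = 36; Σa = 2+4+3+8+1+1+3+6 = 28; disp = 36−28 = 8.

8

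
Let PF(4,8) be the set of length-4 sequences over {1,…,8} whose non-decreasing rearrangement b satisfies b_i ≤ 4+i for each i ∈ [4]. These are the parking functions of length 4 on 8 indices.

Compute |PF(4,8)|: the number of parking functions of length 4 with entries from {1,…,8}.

|PF| = (8−4+1)·(8+1)^(4−1) = 5 · 729 = 3645 [KW]
E.g. (7,3,1,7) → sorted (1,3,7,7): b_i ≤ 4+i ∀i, a PF.

3645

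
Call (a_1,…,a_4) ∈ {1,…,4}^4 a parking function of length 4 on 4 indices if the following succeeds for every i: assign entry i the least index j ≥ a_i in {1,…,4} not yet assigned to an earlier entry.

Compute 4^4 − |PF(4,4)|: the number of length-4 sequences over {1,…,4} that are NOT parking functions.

131

|PF(4,4)| = (4+1−4)·(4+1)^{4−1} = 1·125 = 125 [KW]
One tuple (4,2,4,4) → sorted (2,4,4,4): b_1=2>1, not a PF.
So 256 − 125 = 131 fail.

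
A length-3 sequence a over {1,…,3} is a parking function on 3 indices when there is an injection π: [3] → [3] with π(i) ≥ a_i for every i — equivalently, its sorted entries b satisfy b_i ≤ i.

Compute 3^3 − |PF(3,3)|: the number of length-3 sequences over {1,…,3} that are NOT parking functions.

11

|PF(3,3)| = 1·4^2 = 1 · 16 = 16 [KW]
One tuple (3,3,3) → sorted (3,3,3): b_1=3>1, not a PF.
So 27 − 16 = 11 fail.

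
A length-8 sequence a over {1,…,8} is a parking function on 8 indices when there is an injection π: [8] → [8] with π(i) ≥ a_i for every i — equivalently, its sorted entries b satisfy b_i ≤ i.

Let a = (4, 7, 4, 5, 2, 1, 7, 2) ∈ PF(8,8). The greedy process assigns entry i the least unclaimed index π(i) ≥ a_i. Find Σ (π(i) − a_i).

4

Σπ(i) = 1+…+8 = 36; Σa = 4+7+4+5+2+1+7+2 = 32; disp = 36−32 = 4.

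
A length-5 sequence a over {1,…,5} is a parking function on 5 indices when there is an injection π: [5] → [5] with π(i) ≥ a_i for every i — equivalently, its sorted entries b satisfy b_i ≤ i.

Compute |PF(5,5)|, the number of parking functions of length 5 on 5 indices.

1296

Count = (6−5)·6^(5−1) = 1×1296 = 1296 (Konheim–Weiss)
One tuple (2,3,4,1,2) → sorted (1,2,2,3,4): b_i ≤ i ∀i, a PF.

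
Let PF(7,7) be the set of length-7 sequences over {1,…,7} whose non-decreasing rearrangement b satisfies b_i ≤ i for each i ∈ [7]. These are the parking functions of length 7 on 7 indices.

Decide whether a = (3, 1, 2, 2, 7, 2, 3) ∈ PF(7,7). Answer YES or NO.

YES

Rearranged: b = (1, 2, 2, 2, 3, 3, 7).
  b_1=1 ≤ 1
  b_2=2 ≤ 2
  b_3=2 ≤ 3
  b_4=2 ≤ 4
  b_5=3 ≤ 5
  b_6=3 ≤ 6
  b_7=7 ≤ 7
All bounds hold ⇒ YES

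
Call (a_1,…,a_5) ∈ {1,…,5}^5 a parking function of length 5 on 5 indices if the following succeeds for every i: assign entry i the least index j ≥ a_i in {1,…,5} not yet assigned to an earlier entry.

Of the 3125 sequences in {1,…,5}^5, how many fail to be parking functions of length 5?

|PF(5,5)| = (6−5)·6^(5−1) = 1×1296 = 1296 [KW]
E.g. (5,4,3,3,3) → sorted (3,3,3,4,5): b_1=3>1, not a PF.
5^5 − 1296 = 3125 − 1296 = 1829

1829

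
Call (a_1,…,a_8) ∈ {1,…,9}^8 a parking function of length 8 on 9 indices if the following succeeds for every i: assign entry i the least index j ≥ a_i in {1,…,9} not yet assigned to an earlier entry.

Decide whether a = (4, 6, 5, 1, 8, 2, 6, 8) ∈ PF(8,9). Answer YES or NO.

YES

Rearranged: b = (1, 2, 4, 5, 6, 6, 8, 8).
  b_1=1 ≤ 2
  b_2=2 ≤ 3
  b_3=4 ≤ 4
  b_4=5 ≤ 5
  b_5=6 ≤ 6
  b_6=6 ≤ 7
  b_7=8 ≤ 8
  b_8=8 ≤ 9
All bounds hold ⇒ YES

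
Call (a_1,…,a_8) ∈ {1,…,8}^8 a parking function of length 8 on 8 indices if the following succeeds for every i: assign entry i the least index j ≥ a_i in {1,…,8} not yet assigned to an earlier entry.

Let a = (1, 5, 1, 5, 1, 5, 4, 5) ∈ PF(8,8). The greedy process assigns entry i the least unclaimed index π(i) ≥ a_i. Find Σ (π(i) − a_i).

Σπ = 8·9/2 = 36 (π permutes [8]); Σa = 1+5+1+5+1+5+4+5 = 27; disp = 36−27 = 9.

9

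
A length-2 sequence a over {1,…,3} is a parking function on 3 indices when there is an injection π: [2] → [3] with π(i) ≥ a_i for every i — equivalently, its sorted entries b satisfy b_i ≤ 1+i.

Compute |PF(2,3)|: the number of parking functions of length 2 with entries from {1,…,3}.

8

|PF| = (3−2+1)·(3+1)^(2−1) = 2·4 = 8 (Pollak)
E.g. (1,3) → sorted (1,3): b_i ≤ 1+i ∀i, a PF.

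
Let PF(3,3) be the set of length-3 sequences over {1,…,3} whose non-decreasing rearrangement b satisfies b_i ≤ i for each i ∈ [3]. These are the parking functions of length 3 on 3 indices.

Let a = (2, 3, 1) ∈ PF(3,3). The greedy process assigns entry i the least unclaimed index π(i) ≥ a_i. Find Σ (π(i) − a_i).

Σπ(i) = 1+…+3 = 6; Σa = 2+3+1 = 6; disp = 6−6 = 0.

0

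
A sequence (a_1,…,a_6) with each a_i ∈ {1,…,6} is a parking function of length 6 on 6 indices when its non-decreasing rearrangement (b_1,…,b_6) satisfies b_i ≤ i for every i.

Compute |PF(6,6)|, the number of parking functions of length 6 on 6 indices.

|PF| = (6−6+1)·(6+1)^(6−1) = 1 · 16807 = 16807 [KW]
Example (2,4,6,4,2,1) → sorted (1,2,2,4,4,6): b_i ≤ i ∀i, a PF.

16807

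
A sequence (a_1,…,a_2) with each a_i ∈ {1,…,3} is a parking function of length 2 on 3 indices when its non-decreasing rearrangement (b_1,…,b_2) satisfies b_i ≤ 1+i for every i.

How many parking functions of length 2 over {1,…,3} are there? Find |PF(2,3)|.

8

Count = (3−2+1)·(3+1)^(2−1) = 2 · 4 = 8 (Pollak)
E.g. (3,1) → sorted (1,3): b_i ≤ 1+i ∀i, a PF.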